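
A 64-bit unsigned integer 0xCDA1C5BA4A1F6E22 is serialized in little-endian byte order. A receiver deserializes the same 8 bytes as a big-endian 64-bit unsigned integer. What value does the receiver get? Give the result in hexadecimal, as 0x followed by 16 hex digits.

0x226E1F4ABAC5A1CD

Stored little-endian, the bytes at ascending addresses are 22 6E 1F 4A BA C5 A1 CD.
Read back as big-endian, the last byte is least significant, giving 0x226E1F4ABAC5A1CD.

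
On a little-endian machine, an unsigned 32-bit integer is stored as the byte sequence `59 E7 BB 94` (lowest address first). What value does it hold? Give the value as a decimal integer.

Little-endian stores the least-significant byte at the lowest address.
Reassemble most-significant byte first: 94 BB E7 59 → 0x94BBE759.
0x94BBE759 = 2495342425.

2495342425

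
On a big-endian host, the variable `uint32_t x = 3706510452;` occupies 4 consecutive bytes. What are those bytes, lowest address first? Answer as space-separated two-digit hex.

3706510452 in hexadecimal, padded to 32 bits, is 0xDCECDC74.
Split into bytes (most-significant first): DC EC DC 74.
In big-endian order the high byte comes first in memory.
So the memory order matches the most-significant-first order: DC EC DC 74.

DC EC DC 74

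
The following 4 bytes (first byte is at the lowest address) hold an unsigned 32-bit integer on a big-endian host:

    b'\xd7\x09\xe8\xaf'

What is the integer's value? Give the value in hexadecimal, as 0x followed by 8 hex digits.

Big-endian stores the most-significant byte at the lowest address.
The bytes are already most-significant first: 0xD709E8AF.

0xD709E8AF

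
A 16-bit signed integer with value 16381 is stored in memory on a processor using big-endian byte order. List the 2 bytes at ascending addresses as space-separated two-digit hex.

3F FD

16381 in hexadecimal, padded to 16 bits, is 0x3FFD.
Split into bytes (most-significant first): 3F FD.
Big-endian stores the most-significant byte at the lowest address.
So the memory order matches the most-significant-first order: 3F FD.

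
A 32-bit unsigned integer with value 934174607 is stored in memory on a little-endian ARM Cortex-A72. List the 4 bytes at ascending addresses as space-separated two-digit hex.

8F 5F AE 37

934174607 in hexadecimal, padded to 32 bits, is 0x37AE5F8F.
Split into bytes (most-significant first): 37 AE 5F 8F.
Little-endian stores the least-significant byte at the lowest address.
So at ascending addresses the bytes are 8F 5F AE 37.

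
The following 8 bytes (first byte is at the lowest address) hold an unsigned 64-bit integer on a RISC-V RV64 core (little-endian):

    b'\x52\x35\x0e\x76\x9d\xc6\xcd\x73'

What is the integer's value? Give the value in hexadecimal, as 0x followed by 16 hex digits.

Little-endian stores the least-significant byte at the lowest address.
Reassemble most-significant byte first: 73 CD C6 9D 76 0E 35 52 → 0x73CDC69D760E3552.

0x73CDC69D760E3552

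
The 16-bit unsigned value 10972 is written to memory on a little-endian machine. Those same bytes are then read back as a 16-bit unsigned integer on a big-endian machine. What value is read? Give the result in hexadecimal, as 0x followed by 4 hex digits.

10972 in 16-bit hexadecimal is 0x2ADC.
Stored little-endian, the bytes at ascending addresses are DC 2A.
Read back as big-endian, the last byte is least significant, giving 0xDC2A.

0xDC2A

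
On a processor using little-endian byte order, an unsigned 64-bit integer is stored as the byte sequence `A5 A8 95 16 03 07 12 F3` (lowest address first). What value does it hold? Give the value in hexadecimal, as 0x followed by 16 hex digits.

Little-endian: lowest address holds the least-significant byte.
Reassemble most-significant byte first: F3 12 07 03 16 95 A8 A5 → 0xF31207031695A8A5.

0xF31207031695A8A5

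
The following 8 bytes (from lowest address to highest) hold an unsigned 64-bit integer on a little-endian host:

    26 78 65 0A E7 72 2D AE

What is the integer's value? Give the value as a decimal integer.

Little-endian: lowest address holds the least-significant byte.
Reassemble most-significant byte first: AE 2D 72 E7 0A 65 78 26 → 0xAE2D72E70A657826.
0xAE2D72E70A657826 = 12550814073188874278.

12550814073188874278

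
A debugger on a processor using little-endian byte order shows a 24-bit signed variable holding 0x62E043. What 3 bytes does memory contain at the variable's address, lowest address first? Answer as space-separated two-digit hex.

Split into bytes (most-significant first): 62 E0 43.
In little-endian order the low byte comes first in memory.
So at ascending addresses the bytes are 43 E0 62.

43 E0 62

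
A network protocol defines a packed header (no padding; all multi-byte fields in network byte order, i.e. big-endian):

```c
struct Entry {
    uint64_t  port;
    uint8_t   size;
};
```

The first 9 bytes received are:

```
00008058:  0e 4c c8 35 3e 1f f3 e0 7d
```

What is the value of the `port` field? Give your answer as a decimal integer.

1030418545762104288

`port` is the first field, at byte offset 0, occupying 8 bytes.
Bytes at offsets 0..7: 0E 4C C8 35 3E 1F F3 E0.
In big-endian order the high byte comes first in memory.
The bytes are already most-significant first: 0x0E4CC8353E1FF3E0.
0x0E4CC8353E1FF3E0 = 1030418545762104288.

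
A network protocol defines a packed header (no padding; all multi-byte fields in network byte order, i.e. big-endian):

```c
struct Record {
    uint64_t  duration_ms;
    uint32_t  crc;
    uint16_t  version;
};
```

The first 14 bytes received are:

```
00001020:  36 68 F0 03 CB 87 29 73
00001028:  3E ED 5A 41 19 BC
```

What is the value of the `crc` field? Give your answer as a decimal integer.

`crc` follows `duration_ms` (8 bytes), so it starts at byte offset 8 and occupies 4 bytes.
Bytes at offsets 8..11: 3E ED 5A 41.
Big-endian: lowest address holds the most-significant byte.
The bytes are already most-significant first: 0x3EED5A41.
0x3EED5A41 = 1055742529.

1055742529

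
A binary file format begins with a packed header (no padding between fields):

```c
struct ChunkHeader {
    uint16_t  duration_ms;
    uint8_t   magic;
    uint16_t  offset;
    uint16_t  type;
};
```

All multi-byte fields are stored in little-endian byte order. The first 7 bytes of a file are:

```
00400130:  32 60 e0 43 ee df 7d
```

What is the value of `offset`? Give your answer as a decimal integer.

60995

`offset` follows `duration_ms` (2 B), `magic` (1 B), so it starts at offset 2 + 1 = 3 and occupies 2 bytes.
Bytes at offsets 3..4: 43 EE.
Little-endian: lowest address holds the least-significant byte.
Reassemble most-significant byte first: EE 43 → 0xEE43.
0xEE43 = 60995.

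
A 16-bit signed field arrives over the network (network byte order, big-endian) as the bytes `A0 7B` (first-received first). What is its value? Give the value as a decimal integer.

Big-endian: lowest address holds the most-significant byte.
The bytes are already most-significant first: 0xA07B.
Top bit is set, so as a signed 16-bit value this is 0xA07B − 2^16 = -24453.

-24453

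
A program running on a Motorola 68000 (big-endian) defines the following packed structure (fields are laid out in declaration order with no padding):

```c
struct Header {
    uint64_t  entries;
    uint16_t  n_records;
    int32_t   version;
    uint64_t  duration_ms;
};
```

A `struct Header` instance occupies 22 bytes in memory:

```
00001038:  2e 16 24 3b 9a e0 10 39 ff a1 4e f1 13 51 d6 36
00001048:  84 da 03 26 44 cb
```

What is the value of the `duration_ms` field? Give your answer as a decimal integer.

`duration_ms` follows `entries` (8 B), `n_records` (2 B), `version` (4 B), so it starts at offset 8 + 2 + 4 = 14 and occupies 8 bytes.
Bytes at offsets 14..21: D6 36 84 DA 03 26 44 CB.
In big-endian order the high byte comes first in memory.
The bytes are already most-significant first: 0xD63684DA032644CB.
0xD63684DA032644CB = 15435670844749530315.

15435670844749530315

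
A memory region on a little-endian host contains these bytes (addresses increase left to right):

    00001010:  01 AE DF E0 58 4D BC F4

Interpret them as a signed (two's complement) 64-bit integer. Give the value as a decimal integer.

-811688788708315647

In little-endian order the low byte comes first in memory.
Reassemble most-significant byte first: F4 BC 4D 58 E0 DF AE 01 → 0xF4BC4D58E0DFAE01.
Top bit is set, so as a signed 64-bit value this is 0xF4BC4D58E0DFAE01 − 2^64 = -811688788708315647.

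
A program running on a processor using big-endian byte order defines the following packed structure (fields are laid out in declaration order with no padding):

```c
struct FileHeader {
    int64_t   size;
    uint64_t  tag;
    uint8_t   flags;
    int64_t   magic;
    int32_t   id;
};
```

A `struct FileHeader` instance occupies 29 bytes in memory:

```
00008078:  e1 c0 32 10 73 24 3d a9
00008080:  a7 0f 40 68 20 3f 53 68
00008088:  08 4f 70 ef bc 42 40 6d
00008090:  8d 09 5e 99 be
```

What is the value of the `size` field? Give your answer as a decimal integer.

-2179687173414699607

`size` is the first field, at byte offset 0, occupying 8 bytes.
Bytes at offsets 0..7: E1 C0 32 10 73 24 3D A9.
Big-endian: lowest address holds the most-significant byte.
The bytes are already most-significant first: 0xE1C0321073243DA9.
Top bit is set, so as a signed 64-bit value this is 0xE1C0321073243DA9 − 2^64 = -2179687173414699607.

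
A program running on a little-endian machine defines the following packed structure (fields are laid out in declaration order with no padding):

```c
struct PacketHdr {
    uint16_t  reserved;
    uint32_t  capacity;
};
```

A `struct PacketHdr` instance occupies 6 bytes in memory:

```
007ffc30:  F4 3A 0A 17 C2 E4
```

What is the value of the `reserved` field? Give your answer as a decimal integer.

15092

`reserved` is the first field, at byte offset 0, occupying 2 bytes.
Bytes at offsets 0..1: F4 3A.
Little-endian: lowest address holds the least-significant byte.
Reassemble most-significant byte first: 3A F4 → 0x3AF4.
0x3AF4 = 15092.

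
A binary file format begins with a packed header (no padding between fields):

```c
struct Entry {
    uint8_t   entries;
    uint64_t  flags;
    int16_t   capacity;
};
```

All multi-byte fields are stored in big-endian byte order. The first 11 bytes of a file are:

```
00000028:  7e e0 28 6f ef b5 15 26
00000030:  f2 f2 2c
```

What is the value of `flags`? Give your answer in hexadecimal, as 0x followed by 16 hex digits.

0xE0286FEFB51526F2

`flags` follows `entries` (1 byte), so it starts at byte offset 1 and occupies 8 bytes.
Bytes at offsets 1..8: E0 28 6F EF B5 15 26 F2.
In big-endian order the high byte comes first in memory.
The bytes are already most-significant first: 0xE0286FEFB51526F2.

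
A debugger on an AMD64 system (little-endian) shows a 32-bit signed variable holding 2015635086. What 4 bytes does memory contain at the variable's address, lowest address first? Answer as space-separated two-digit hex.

8E 26 24 78

2015635086 in hexadecimal, padded to 32 bits, is 0x7824268E.
Split into bytes (most-significant first): 78 24 26 8E.
Little-endian stores the least-significant byte at the lowest address.
So at ascending addresses the bytes are 8E 26 24 78.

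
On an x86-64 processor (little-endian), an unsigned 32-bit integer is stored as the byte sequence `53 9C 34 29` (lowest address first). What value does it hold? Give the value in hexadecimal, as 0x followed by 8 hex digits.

In little-endian order the low byte comes first in memory.
Reassemble most-significant byte first: 29 34 9C 53 → 0x29349C53.

0x29349C53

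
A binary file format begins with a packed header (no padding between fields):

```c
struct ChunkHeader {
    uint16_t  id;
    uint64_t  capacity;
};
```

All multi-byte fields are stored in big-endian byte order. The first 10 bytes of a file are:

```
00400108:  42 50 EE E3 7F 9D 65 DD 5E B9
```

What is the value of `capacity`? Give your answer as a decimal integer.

17213742514735767225

`capacity` follows `id` (2 bytes), so it starts at byte offset 2 and occupies 8 bytes.
Bytes at offsets 2..9: EE E3 7F 9D 65 DD 5E B9.
In big-endian order the high byte comes first in memory.
The bytes are already most-significant first: 0xEEE37F9D65DD5EB9.
0xEEE37F9D65DD5EB9 = 17213742514735767225.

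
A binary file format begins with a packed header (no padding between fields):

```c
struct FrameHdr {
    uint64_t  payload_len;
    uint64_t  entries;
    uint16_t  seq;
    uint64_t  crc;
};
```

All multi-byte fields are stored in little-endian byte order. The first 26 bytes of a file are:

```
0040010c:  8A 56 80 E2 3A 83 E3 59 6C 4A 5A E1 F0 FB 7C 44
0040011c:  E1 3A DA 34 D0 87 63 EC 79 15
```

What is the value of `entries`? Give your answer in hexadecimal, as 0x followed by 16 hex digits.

`entries` follows `payload_len` (8 bytes), so it starts at byte offset 8 and occupies 8 bytes.
Bytes at offsets 8..15: 6C 4A 5A E1 F0 FB 7C 44.
In little-endian order the low byte comes first in memory.
Reassemble most-significant byte first: 44 7C FB F0 E1 5A 4A 6C → 0x447CFBF0E15A4A6C.

0x447CFBF0E15A4A6C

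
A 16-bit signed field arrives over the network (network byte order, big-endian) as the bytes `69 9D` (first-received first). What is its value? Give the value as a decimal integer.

Big-endian: lowest address holds the most-significant byte.
The bytes are already most-significant first: 0x699D.
0x699D = 27037.

27037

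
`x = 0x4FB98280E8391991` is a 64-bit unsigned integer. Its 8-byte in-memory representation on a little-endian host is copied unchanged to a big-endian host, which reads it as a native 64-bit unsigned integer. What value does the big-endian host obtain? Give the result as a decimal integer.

Stored little-endian, the bytes at ascending addresses are 91 19 39 E8 80 82 B9 4F.
Read back as big-endian, the last byte is least significant, giving 0x911939E88082B94F.
0x911939E88082B94F = 10455451680668563791.

10455451680668563791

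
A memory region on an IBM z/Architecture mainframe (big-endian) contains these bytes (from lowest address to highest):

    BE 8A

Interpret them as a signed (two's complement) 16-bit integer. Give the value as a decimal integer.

-16758

Big-endian stores the most-significant byte at the lowest address.
The bytes are already most-significant first: 0xBE8A.
Top bit is set, so as a signed 16-bit value this is 0xBE8A − 2^16 = -16758.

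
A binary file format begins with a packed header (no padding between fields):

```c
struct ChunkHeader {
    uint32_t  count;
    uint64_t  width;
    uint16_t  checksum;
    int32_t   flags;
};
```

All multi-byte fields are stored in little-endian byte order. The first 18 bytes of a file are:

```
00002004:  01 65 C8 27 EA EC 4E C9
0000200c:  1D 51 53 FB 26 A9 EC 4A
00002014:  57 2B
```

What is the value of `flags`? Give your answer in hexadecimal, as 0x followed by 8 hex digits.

0x2B574AEC

`flags` follows `count` (4 B), `width` (8 B), `checksum` (2 B), so it starts at offset 4 + 8 + 2 = 14 and occupies 4 bytes.
Bytes at offsets 14..17: EC 4A 57 2B.
Little-endian: lowest address holds the least-significant byte.
Reassemble most-significant byte first: 2B 57 4A EC → 0x2B574AEC.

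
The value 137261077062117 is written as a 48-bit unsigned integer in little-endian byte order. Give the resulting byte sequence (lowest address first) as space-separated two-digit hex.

137261077062117 in hexadecimal, padded to 48 bits, is 0x7CD695BD61E5.
Split into bytes (most-significant first): 7C D6 95 BD 61 E5.
In little-endian order the low byte comes first in memory.
So at ascending addresses the bytes are E5 61 BD 95 D6 7C.

E5 61 BD 95 D6 7C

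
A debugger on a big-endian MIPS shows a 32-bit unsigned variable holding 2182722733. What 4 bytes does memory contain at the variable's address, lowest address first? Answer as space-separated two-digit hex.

2182722733 in hexadecimal, padded to 32 bits, is 0x8219B4AD.
Split into bytes (most-significant first): 82 19 B4 AD.
Big-endian: lowest address holds the most-significant byte.
So the memory order matches the most-significant-first order: 82 19 B4 AD.

82 19 B4 AD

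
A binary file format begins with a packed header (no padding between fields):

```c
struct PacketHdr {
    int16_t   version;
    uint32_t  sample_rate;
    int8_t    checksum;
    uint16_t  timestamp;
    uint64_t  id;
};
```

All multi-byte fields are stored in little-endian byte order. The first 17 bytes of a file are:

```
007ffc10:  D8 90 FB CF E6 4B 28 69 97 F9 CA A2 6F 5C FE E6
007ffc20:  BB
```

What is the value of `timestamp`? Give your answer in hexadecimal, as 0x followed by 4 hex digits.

`timestamp` follows `version` (2 B), `sample_rate` (4 B), `checksum` (1 B), so it starts at offset 2 + 4 + 1 = 7 and occupies 2 bytes.
Bytes at offsets 7..8: 69 97.
Little-endian stores the least-significant byte at the lowest address.
Reassemble most-significant byte first: 97 69 → 0x9769.

0x9769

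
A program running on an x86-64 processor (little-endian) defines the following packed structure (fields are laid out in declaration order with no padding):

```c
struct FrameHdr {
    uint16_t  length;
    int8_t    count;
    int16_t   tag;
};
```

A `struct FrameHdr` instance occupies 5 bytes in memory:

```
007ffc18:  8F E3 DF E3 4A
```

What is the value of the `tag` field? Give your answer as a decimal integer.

`tag` follows `length` (2 B), `count` (1 B), so it starts at offset 2 + 1 = 3 and occupies 2 bytes.
Bytes at offsets 3..4: E3 4A.
Little-endian stores the least-significant byte at the lowest address.
Reassemble most-significant byte first: 4A E3 → 0x4AE3.
0x4AE3 = 19171.

19171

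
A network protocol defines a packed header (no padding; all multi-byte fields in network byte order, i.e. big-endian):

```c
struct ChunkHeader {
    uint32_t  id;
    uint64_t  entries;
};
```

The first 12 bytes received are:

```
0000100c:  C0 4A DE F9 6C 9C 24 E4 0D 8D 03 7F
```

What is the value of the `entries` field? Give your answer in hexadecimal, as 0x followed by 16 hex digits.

0x6C9C24E40D8D037F

`entries` follows `id` (4 bytes), so it starts at byte offset 4 and occupies 8 bytes.
Bytes at offsets 4..11: 6C 9C 24 E4 0D 8D 03 7F.
Big-endian stores the most-significant byte at the lowest address.
The bytes are already most-significant first: 0x6C9C24E40D8D037F.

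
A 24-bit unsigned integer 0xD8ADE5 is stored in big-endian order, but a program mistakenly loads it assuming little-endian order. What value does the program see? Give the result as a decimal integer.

15052248

Stored big-endian, the bytes at ascending addresses are D8 AD E5.
Read back as little-endian, the first byte is least significant, giving 0xE5ADD8.
0xE5ADD8 = 15052248.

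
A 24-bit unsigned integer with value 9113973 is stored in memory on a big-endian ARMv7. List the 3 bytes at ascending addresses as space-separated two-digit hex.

8B 11 75

9113973 in hexadecimal, padded to 24 bits, is 0x8B1175.
Split into bytes (most-significant first): 8B 11 75.
Big-endian stores the most-significant byte at the lowest address.
So the memory order matches the most-significant-first order: 8B 11 75.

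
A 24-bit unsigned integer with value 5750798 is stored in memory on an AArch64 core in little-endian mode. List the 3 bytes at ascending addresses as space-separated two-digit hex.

5750798 in hexadecimal, padded to 24 bits, is 0x57C00E.
Split into bytes (most-significant first): 57 C0 0E.
In little-endian order the low byte comes first in memory.
So at ascending addresses the bytes are 0E C0 57.

0E C0 57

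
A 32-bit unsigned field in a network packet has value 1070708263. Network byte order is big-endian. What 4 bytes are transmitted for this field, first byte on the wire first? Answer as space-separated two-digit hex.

3F D1 B6 27

1070708263 in hexadecimal, padded to 32 bits, is 0x3FD1B627.
Split into bytes (most-significant first): 3F D1 B6 27.
In big-endian order the high byte comes first in memory.
So the memory order matches the most-significant-first order: 3F D1 B6 27.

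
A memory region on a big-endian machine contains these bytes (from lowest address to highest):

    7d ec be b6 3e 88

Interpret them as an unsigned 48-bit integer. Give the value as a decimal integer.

Big-endian: lowest address holds the most-significant byte.
The bytes are already most-significant first: 0x7DECBEB63E88.
0x7DECBEB63E88 = 138455765368456.

138455765368456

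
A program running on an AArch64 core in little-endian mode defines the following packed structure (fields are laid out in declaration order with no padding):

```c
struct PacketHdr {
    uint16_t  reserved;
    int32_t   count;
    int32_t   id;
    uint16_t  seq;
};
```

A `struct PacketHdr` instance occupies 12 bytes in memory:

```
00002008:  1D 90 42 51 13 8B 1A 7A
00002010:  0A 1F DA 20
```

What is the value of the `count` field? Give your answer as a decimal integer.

`count` follows `reserved` (2 bytes), so it starts at byte offset 2 and occupies 4 bytes.
Bytes at offsets 2..5: 42 51 13 8B.
Little-endian: lowest address holds the least-significant byte.
Reassemble most-significant byte first: 8B 13 51 42 → 0x8B135142.
Top bit is set, so as a signed 32-bit value this is 0x8B135142 − 2^32 = -1961668286.

-1961668286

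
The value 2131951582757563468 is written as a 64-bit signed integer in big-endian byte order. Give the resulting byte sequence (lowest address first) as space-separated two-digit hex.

2131951582757563468 in hexadecimal, padded to 64 bits, is 0x1D9636AB4098AC4C.
Split into bytes (most-significant first): 1D 96 36 AB 40 98 AC 4C.
Big-endian stores the most-significant byte at the lowest address.
So the memory order matches the most-significant-first order: 1D 96 36 AB 40 98 AC 4C.

1D 96 36 AB 40 98 AC 4C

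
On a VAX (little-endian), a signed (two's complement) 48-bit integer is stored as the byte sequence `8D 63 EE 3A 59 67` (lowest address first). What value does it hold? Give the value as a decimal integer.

113632938451853

Little-endian: lowest address holds the least-significant byte.
Reassemble most-significant byte first: 67 59 3A EE 63 8D → 0x67593AEE638D.
0x67593AEE638D = 113632938451853.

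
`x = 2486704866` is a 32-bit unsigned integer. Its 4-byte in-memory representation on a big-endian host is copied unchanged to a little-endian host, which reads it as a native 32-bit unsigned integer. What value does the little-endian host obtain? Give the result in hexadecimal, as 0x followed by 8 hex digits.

0xE21A3894

2486704866 in 32-bit hexadecimal is 0x94381AE2.
Stored big-endian, the bytes at ascending addresses are 94 38 1A E2.
Read back as little-endian, the first byte is least significant, giving 0xE21A3894.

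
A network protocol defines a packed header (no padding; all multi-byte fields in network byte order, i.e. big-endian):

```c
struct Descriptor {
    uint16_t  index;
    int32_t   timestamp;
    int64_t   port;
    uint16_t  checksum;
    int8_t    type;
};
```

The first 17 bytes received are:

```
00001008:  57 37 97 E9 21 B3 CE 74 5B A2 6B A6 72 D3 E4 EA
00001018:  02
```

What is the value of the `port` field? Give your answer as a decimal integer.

-3570127851449060653

`port` follows `index` (2 B), `timestamp` (4 B), so it starts at offset 2 + 4 = 6 and occupies 8 bytes.
Bytes at offsets 6..13: CE 74 5B A2 6B A6 72 D3.
In big-endian order the high byte comes first in memory.
The bytes are already most-significant first: 0xCE745BA26BA672D3.
Top bit is set, so as a signed 64-bit value this is 0xCE745BA26BA672D3 − 2^64 = -3570127851449060653.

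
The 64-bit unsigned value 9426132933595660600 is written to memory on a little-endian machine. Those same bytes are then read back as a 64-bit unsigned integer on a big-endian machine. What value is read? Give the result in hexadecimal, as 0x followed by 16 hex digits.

0x38819418F659D082

9426132933595660600 in 64-bit hexadecimal is 0x82D059F618948138.
Stored little-endian, the bytes at ascending addresses are 38 81 94 18 F6 59 D0 82.
Read back as big-endian, the last byte is least significant, giving 0x38819418F659D082.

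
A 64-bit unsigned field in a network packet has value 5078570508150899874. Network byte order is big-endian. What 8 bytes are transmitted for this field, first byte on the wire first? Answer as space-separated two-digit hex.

46 7A B4 F8 41 1C 04 A2

5078570508150899874 in hexadecimal, padded to 64 bits, is 0x467AB4F8411C04A2.
Split into bytes (most-significant first): 46 7A B4 F8 41 1C 04 A2.
Big-endian stores the most-significant byte at the lowest address.
So the memory order matches the most-significant-first order: 46 7A B4 F8 41 1C 04 A2.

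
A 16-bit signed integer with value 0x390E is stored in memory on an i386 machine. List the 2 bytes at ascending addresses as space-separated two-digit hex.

Split into bytes (most-significant first): 39 0E.
Little-endian stores the least-significant byte at the lowest address.
So at ascending addresses the bytes are 0E 39.

0E 39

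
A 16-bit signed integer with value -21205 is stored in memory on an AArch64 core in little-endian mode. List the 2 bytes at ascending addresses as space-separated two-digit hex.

2B AD

Two's complement of -21205 in 16 bits: 21205 = 0x52D5; invert → 0xAD2A; add 1 → 0xAD2B.
Split into bytes (most-significant first): AD 2B.
Little-endian: lowest address holds the least-significant byte.
So at ascending addresses the bytes are 2B AD.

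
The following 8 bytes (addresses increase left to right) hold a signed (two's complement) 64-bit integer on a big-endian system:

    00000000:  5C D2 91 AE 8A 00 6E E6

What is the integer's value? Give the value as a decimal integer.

6688568575424229094

In big-endian order the high byte comes first in memory.
The bytes are already most-significant first: 0x5CD291AE8A006EE6.
0x5CD291AE8A006EE6 = 6688568575424229094.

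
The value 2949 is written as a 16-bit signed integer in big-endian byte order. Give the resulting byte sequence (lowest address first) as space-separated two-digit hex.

2949 in hexadecimal, padded to 16 bits, is 0x0B85.
Split into bytes (most-significant first): 0B 85.
In big-endian order the high byte comes first in memory.
So the memory order matches the most-significant-first order: 0B 85.

0B 85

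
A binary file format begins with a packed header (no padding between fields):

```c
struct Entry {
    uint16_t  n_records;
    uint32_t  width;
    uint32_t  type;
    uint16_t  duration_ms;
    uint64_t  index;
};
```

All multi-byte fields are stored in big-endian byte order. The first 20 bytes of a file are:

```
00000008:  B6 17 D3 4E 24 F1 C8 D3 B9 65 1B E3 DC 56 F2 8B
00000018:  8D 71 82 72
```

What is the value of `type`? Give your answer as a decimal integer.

3369318757

`type` follows `n_records` (2 B), `width` (4 B), so it starts at offset 2 + 4 = 6 and occupies 4 bytes.
Bytes at offsets 6..9: C8 D3 B9 65.
In big-endian order the high byte comes first in memory.
The bytes are already most-significant first: 0xC8D3B965.
0xC8D3B965 = 3369318757.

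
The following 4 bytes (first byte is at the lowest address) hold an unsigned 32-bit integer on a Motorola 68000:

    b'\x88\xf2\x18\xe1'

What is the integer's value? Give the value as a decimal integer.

2297567457

In big-endian order the high byte comes first in memory.
The bytes are already most-significant first: 0x88F218E1.
0x88F218E1 = 2297567457.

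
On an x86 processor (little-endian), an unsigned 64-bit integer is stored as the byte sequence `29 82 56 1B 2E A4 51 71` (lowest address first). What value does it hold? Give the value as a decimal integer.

In little-endian order the low byte comes first in memory.
Reassemble most-significant byte first: 71 51 A4 2E 1B 56 82 29 → 0x7151A42E1B568229.
0x7151A42E1B568229 = 8165488117333525033.

8165488117333525033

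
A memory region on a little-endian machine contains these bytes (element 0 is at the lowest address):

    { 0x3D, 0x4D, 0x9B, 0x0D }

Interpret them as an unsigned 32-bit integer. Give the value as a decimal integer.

In little-endian order the low byte comes first in memory.
Reassemble most-significant byte first: 0D 9B 4D 3D → 0x0D9B4D3D.
0x0D9B4D3D = 228281661.

228281661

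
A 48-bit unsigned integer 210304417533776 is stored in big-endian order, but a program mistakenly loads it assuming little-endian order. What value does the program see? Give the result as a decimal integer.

88025796199871

210304417533776 in 48-bit hexadecimal is 0xBF45501A0F50.
Stored big-endian, the bytes at ascending addresses are BF 45 50 1A 0F 50.
Read back as little-endian, the first byte is least significant, giving 0x500F1A5045BF.
0x500F1A5045BF = 88025796199871.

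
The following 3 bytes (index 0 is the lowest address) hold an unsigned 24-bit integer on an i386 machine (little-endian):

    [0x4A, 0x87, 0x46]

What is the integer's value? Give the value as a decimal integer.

4622154

In little-endian order the low byte comes first in memory.
Reassemble most-significant byte first: 46 87 4A → 0x46874A.
0x46874A = 4622154.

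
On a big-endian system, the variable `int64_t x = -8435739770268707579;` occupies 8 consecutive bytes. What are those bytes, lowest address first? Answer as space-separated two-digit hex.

Two's complement of -8435739770268707579 in 64 bits: 8435739770268707579 = 0x7511C4A068806AFB; invert → 0x8AEE3B5F977F9504; add 1 → 0x8AEE3B5F977F9505.
Split into bytes (most-significant first): 8A EE 3B 5F 97 7F 95 05.
Big-endian: lowest address holds the most-significant byte.
So the memory order matches the most-significant-first order: 8A EE 3B 5F 97 7F 95 05.

8A EE 3B 5F 97 7F 95 05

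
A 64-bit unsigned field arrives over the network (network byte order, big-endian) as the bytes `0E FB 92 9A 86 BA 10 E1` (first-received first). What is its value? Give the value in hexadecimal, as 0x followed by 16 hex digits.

0x0EFB929A86BA10E1

In big-endian order the high byte comes first in memory.
The bytes are already most-significant first: 0x0EFB929A86BA10E1.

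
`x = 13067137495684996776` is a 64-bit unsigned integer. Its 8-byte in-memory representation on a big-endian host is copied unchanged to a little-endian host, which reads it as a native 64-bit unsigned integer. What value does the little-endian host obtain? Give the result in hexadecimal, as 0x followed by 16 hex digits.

0xA8DE7DD551CC57B5

13067137495684996776 in 64-bit hexadecimal is 0xB557CC51D57DDEA8.
Stored big-endian, the bytes at ascending addresses are B5 57 CC 51 D5 7D DE A8.
Read back as little-endian, the first byte is least significant, giving 0xA8DE7DD551CC57B5.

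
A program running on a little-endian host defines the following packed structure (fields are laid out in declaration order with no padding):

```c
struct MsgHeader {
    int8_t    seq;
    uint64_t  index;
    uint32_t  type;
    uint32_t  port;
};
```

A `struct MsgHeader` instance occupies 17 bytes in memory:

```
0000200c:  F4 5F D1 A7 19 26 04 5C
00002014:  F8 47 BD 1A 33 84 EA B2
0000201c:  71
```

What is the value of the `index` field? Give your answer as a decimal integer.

`index` follows `seq` (1 byte), so it starts at byte offset 1 and occupies 8 bytes.
Bytes at offsets 1..8: 5F D1 A7 19 26 04 5C F8.
In little-endian order the low byte comes first in memory.
Reassemble most-significant byte first: F8 5C 04 26 19 A7 D1 5F → 0xF85C042619A7D15F.
0xF85C042619A7D15F = 17896183580949205343.

17896183580949205343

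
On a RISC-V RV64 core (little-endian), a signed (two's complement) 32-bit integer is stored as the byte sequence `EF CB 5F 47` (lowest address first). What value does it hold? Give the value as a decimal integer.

Little-endian: lowest address holds the least-significant byte.
Reassemble most-significant byte first: 47 5F CB EF → 0x475FCBEF.
0x475FCBEF = 1197460463.

1197460463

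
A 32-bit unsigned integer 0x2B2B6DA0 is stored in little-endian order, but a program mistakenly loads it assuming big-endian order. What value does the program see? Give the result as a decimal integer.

Stored little-endian, the bytes at ascending addresses are A0 6D 2B 2B.
Read back as big-endian, the last byte is least significant, giving 0xA06D2B2B.
0xA06D2B2B = 2691509035.

2691509035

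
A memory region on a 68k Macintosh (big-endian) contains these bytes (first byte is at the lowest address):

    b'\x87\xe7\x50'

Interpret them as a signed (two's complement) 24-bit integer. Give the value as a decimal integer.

Big-endian stores the most-significant byte at the lowest address.
The bytes are already most-significant first: 0x87E750.
Top bit is set, so as a signed 24-bit value this is 0x87E750 − 2^24 = -7870640.

-7870640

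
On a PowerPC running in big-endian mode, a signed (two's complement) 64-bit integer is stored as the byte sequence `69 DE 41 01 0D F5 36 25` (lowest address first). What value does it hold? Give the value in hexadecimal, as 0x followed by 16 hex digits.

0x69DE41010DF53625

In big-endian order the high byte comes first in memory.
The bytes are already most-significant first: 0x69DE41010DF53625.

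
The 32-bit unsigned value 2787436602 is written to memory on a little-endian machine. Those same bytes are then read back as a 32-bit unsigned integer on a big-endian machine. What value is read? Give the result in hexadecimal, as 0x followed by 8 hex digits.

0x3AE824A6

2787436602 in 32-bit hexadecimal is 0xA624E83A.
Stored little-endian, the bytes at ascending addresses are 3A E8 24 A6.
Read back as big-endian, the last byte is least significant, giving 0x3AE824A6.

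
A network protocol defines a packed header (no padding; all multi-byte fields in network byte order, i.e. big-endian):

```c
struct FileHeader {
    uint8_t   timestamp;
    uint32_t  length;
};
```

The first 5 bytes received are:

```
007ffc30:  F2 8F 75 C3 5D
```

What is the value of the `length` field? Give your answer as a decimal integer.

`length` follows `timestamp` (1 byte), so it starts at byte offset 1 and occupies 4 bytes.
Bytes at offsets 1..4: 8F 75 C3 5D.
In big-endian order the high byte comes first in memory.
The bytes are already most-significant first: 0x8F75C35D.
0x8F75C35D = 2406859613.

2406859613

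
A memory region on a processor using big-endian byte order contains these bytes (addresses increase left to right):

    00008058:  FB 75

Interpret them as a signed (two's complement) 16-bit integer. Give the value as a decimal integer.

Big-endian stores the most-significant byte at the lowest address.
The bytes are already most-significant first: 0xFB75.
Top bit is set, so as a signed 16-bit value this is 0xFB75 − 2^16 = -1163.

-1163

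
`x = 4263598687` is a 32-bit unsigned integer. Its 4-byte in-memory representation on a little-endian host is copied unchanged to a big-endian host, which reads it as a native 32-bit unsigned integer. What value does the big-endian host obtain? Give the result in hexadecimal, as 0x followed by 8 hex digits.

4263598687 in 32-bit hexadecimal is 0xFE215A5F.
Stored little-endian, the bytes at ascending addresses are 5F 5A 21 FE.
Read back as big-endian, the last byte is least significant, giving 0x5F5A21FE.

0x5F5A21FE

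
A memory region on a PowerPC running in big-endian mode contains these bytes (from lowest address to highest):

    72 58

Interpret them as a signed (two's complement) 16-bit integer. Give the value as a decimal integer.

Big-endian: lowest address holds the most-significant byte.
The bytes are already most-significant first: 0x7258.
0x7258 = 29272.

29272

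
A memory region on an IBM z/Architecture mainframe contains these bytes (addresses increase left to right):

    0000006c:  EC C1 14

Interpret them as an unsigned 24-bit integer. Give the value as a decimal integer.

Big-endian stores the most-significant byte at the lowest address.
The bytes are already most-significant first: 0xECC114.
0xECC114 = 15515924.

15515924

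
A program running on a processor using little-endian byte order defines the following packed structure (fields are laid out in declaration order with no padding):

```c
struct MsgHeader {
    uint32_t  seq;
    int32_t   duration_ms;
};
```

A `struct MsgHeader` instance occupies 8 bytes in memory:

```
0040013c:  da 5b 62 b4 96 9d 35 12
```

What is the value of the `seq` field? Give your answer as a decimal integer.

3026344922

`seq` is the first field, at byte offset 0, occupying 4 bytes.
Bytes at offsets 0..3: DA 5B 62 B4.
Little-endian stores the least-significant byte at the lowest address.
Reassemble most-significant byte first: B4 62 5B DA → 0xB4625BDA.
0xB4625BDA = 3026344922.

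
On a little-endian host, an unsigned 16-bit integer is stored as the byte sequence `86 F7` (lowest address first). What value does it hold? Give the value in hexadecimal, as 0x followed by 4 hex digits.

0xF786

Little-endian stores the least-significant byte at the lowest address.
Reassemble most-significant byte first: F7 86 → 0xF786.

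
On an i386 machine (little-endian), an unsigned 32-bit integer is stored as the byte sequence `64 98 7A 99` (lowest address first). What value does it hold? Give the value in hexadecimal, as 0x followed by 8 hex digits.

0x997A9864

In little-endian order the low byte comes first in memory.
Reassemble most-significant byte first: 99 7A 98 64 → 0x997A9864.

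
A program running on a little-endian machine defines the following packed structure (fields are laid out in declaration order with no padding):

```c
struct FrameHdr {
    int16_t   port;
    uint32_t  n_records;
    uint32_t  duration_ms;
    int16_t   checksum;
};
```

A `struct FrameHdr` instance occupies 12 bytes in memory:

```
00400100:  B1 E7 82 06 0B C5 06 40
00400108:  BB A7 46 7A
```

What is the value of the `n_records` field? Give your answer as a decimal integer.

3305834114

`n_records` follows `port` (2 bytes), so it starts at byte offset 2 and occupies 4 bytes.
Bytes at offsets 2..5: 82 06 0B C5.
Little-endian: lowest address holds the least-significant byte.
Reassemble most-significant byte first: C5 0B 06 82 → 0xC50B0682.
0xC50B0682 = 3305834114.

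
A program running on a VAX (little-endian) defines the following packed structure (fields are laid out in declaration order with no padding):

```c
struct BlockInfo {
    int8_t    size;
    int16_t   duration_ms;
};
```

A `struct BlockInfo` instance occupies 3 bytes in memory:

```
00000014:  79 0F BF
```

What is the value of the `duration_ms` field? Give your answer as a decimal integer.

`duration_ms` follows `size` (1 byte), so it starts at byte offset 1 and occupies 2 bytes.
Bytes at offsets 1..2: 0F BF.
Little-endian: lowest address holds the least-significant byte.
Reassemble most-significant byte first: BF 0F → 0xBF0F.
Top bit is set, so as a signed 16-bit value this is 0xBF0F − 2^16 = -16625.

-16625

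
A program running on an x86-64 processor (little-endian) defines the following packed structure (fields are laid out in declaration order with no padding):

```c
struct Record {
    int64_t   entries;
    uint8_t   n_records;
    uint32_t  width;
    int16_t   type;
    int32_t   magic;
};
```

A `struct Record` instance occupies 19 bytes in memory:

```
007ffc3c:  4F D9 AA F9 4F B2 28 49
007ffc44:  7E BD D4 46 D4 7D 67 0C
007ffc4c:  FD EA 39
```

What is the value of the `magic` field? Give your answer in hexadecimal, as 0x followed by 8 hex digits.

0x39EAFD0C

`magic` follows `entries` (8 B), `n_records` (1 B), `width` (4 B), `type` (2 B), so it starts at offset 8 + 1 + 4 + 2 = 15 and occupies 4 bytes.
Bytes at offsets 15..18: 0C FD EA 39.
In little-endian order the low byte comes first in memory.
Reassemble most-significant byte first: 39 EA FD 0C → 0x39EAFD0C.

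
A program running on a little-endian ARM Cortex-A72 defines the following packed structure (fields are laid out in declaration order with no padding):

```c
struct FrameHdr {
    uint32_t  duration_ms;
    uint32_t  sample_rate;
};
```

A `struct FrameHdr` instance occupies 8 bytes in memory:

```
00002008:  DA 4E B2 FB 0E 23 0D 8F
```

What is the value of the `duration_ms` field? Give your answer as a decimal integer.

4222766810

`duration_ms` is the first field, at byte offset 0, occupying 4 bytes.
Bytes at offsets 0..3: DA 4E B2 FB.
Little-endian stores the least-significant byte at the lowest address.
Reassemble most-significant byte first: FB B2 4E DA → 0xFBB24EDA.
0xFBB24EDA = 4222766810.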